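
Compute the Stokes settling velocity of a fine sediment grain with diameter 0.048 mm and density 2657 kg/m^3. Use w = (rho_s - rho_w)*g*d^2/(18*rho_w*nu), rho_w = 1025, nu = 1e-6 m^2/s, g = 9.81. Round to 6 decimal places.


w = (rho_s - rho_w) * g * d^2 / (18 * rho_w * nu)
d = 0.048 mm = 0.000048 m
rho_s - rho_w = 2657 - 1025 = 1632
Numerator = 1632 * 9.81 * (0.000048)^2 = 0.000036886856
Denominator = 18 * 1025 * 1e-6 = 0.018450
w = 0.001999 m/s

0.001999


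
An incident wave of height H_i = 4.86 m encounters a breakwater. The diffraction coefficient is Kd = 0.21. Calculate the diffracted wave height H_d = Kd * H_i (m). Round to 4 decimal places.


H_d = Kd * H_i
H_d = 0.21 * 4.86
H_d = 1.0206 m

1.0206


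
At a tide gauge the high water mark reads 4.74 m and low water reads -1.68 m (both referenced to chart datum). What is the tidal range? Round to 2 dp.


Tidal range = High water - Low water
Tidal range = 4.74 - (-1.68)
Tidal range = 6.42 m

6.42


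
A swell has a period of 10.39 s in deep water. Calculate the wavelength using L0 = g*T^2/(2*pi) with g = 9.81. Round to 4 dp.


L0 = g * T^2 / (2 * pi)
L0 = 9.81 * 10.39^2 / (2 * pi)
L0 = 9.81 * 107.9521 / 6.28319
L0 = 1059.0101 / 6.28319
L0 = 168.5467 m

168.5467


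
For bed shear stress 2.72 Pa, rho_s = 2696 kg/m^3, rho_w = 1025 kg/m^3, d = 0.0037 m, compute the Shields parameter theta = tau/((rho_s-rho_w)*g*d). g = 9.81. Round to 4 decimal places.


theta = tau / ((rho_s - rho_w) * g * d)
rho_s - rho_w = 2696 - 1025 = 1671
Denominator = 1671 * 9.81 * 0.0037 = 60.652287
theta = 2.72 / 60.652287
theta = 0.0448

0.0448


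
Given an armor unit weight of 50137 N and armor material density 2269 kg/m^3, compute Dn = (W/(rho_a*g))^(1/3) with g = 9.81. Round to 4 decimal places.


V = W / (rho_a * g)
V = 50137 / (2269 * 9.81)
V = 50137 / 22258.89
V = 2.252448 m^3
Dn = V^(1/3) = 2.252448^(1/3)
Dn = 1.3108 m

1.3108


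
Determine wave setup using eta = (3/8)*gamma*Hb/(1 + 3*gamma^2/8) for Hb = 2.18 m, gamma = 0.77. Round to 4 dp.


eta = (3/8) * gamma * Hb / (1 + 3*gamma^2/8)
Numerator = (3/8) * 0.77 * 2.18 = 0.629475
Denominator = 1 + 3*0.77^2/8 = 1 + 0.222338 = 1.222338
eta = 0.629475 / 1.222338
eta = 0.5150 m

0.5150


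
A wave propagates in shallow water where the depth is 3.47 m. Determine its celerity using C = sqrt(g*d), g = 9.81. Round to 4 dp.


Using the shallow-water approximation:
C = sqrt(g * d) = sqrt(9.81 * 3.47)
C = sqrt(34.0407)
C = 5.8344 m/s

5.8344


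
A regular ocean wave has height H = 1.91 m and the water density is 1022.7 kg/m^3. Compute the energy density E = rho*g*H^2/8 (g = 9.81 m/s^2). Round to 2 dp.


E = (1/8) * rho * g * H^2
E = (1/8) * 1022.7 * 9.81 * 1.91^2
E = 0.125 * 1022.7 * 9.81 * 3.6481
E = 4575.03 J/m^2

4575.03


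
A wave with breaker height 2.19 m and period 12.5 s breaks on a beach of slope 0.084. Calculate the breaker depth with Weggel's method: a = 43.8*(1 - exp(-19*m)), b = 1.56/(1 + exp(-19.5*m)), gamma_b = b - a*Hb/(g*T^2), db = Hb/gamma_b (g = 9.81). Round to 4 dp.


a = 43.8 * (1 - exp(-19 * m))
exp(-19 * 0.084) = exp(-1.5960) = 0.202706
a = 43.8 * (1 - 0.202706) = 34.921489
b = 1.56 / (1 + exp(-19.5 * m))
exp(-19.5 * 0.084) = exp(-1.6380) = 0.194368
b = 1.56 / (1 + 0.194368) = 1.306130
Hb / (g * T^2) = 2.19 / (9.81 * 12.5^2) = 2.19 / 1532.8125 = 0.00142875
gamma_b = b - a * Hb/(g*T^2) = 1.306130 - 34.921489 * 0.00142875 = 1.256236
db = Hb / gamma_b = 2.19 / 1.256236
db = 1.7433 m

1.7433


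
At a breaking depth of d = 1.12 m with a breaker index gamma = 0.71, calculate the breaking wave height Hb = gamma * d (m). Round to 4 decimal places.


Hb = gamma * d
Hb = 0.71 * 1.12
Hb = 0.7952 m

0.7952


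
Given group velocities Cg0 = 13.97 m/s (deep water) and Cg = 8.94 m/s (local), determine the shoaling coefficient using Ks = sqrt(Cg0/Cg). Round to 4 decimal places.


Ks = sqrt(Cg0 / Cg)
Ks = sqrt(13.97 / 8.94)
Ks = sqrt(1.5626)
Ks = 1.2501

1.2501


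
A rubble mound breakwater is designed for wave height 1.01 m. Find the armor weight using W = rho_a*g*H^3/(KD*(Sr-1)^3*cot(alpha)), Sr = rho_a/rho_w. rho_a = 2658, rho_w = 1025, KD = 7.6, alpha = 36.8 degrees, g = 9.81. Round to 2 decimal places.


Sr = rho_a / rho_w = 2658 / 1025 = 2.593171
(Sr - 1) = 1.593171
(Sr - 1)^3 = 4.043775
cot(36.8) = 1 / tan(36.8) = 1 / 0.748096 = 1.336728
Numerator = 2658 * 9.81 * 1.01^3 = 26865.0780
Denominator = 7.6 * 4.043775 * 1.336728 = 41.081232
W = 26865.0780 / 41.081232
W = 653.95 N

653.95


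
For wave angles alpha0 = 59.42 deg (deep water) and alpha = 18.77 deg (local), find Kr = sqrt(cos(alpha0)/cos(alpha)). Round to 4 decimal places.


Kr = sqrt(cos(alpha0) / cos(alpha))
cos(59.42) = 0.508741
cos(18.77) = 0.946818
Kr = sqrt(0.508741 / 0.946818)
Kr = sqrt(0.537317)
Kr = 0.7330

0.7330


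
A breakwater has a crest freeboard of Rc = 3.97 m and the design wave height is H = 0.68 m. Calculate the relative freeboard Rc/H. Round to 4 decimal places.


Relative freeboard = Rc / H
= 3.97 / 0.68
= 5.8382

5.8382


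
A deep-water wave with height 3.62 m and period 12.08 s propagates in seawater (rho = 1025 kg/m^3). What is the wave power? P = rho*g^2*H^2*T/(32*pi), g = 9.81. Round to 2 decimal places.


P = rho * g^2 * H^2 * T / (32 * pi)
P = 1025 * 9.81^2 * 3.62^2 * 12.08 / (32 * pi)
P = 1025 * 96.2361 * 13.1044 * 12.08 / 100.53096
P = 155326.70 W/m

155326.70


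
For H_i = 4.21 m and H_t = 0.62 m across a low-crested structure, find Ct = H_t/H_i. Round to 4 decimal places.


Ct = H_t / H_i
Ct = 0.62 / 4.21
Ct = 0.1473

0.1473


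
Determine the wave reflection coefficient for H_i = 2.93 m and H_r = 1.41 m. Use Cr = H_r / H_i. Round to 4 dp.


Cr = H_r / H_i
Cr = 1.41 / 2.93
Cr = 0.4812

0.4812


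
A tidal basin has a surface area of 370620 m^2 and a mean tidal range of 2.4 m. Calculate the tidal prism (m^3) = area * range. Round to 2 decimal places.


Tidal prism = Area * Tidal range
P = 370620 * 2.4
P = 889488.00 m^3

889488.00


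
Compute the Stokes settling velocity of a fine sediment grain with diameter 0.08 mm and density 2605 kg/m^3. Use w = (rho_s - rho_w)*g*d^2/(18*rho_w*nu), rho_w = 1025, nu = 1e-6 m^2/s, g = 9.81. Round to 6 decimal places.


w = (rho_s - rho_w) * g * d^2 / (18 * rho_w * nu)
d = 0.08 mm = 0.000080 m
rho_s - rho_w = 2605 - 1025 = 1580
Numerator = 1580 * 9.81 * (0.000080)^2 = 0.000099198720
Denominator = 18 * 1025 * 1e-6 = 0.018450
w = 0.005377 m/s

0.005377


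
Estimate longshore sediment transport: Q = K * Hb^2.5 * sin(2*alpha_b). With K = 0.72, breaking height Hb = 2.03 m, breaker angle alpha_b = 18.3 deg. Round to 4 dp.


Q = K * Hb^2.5 * sin(2 * alpha_b)
Hb^2.5 = 2.03^2.5 = 5.871379
sin(2 * 18.3) = sin(36.6) = 0.596225
Q = 0.72 * 5.871379 * 0.596225
Q = 2.5205 m^3/s

2.5205


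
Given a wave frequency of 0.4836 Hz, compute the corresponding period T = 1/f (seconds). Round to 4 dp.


T = 1 / f
T = 1 / 0.4836
T = 2.0678 s

2.0678


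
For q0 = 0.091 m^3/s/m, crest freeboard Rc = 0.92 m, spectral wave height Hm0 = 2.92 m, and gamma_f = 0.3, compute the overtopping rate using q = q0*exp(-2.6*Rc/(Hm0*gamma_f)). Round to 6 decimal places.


q = q0 * exp(-2.6 * Rc / (Hm0 * gamma_f))
Exponent = -2.6 * 0.92 / (2.92 * 0.3)
= -2.6 * 0.92 / 0.8760
= -2.730594
exp(-2.730594) = 0.065181
q = 0.091 * 0.065181
q = 0.005931 m^3/s/m

0.005931


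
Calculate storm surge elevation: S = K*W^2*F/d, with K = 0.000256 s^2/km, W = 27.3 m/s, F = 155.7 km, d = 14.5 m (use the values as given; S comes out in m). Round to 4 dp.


S = K * W^2 * F / d
W^2 = 27.3^2 = 745.29
S = 0.000256 * 745.29 * 155.7 / 14.5
Numerator = 0.000256 * 745.29 * 155.7 = 29.706663
S = 29.706663 / 14.5 = 2.0487 m

2.0487


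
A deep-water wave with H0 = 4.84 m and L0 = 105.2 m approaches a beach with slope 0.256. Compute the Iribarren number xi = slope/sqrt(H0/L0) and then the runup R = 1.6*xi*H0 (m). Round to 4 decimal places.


xi = slope / sqrt(H0/L0)
H0/L0 = 4.84/105.2 = 0.046008
sqrt(0.046008) = 0.214494
xi = 0.256 / 0.214494 = 1.193508
R = 1.6 * xi * H0 = 1.6 * 1.193508 * 4.84
R = 9.2425 m

9.2425


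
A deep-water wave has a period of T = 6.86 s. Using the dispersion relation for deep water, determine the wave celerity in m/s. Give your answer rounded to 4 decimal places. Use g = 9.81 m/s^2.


We use the deep-water celerity formula:
C = g * T / (2 * pi)
C = 9.81 * 6.86 / (2 * 3.14159...)
C = 67.296600 / 6.283185
C = 10.7106 m/s

10.7106


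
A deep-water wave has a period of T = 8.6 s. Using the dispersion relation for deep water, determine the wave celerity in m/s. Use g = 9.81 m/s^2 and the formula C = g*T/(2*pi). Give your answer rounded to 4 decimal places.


We use the deep-water celerity formula:
C = g * T / (2 * pi)
C = 9.81 * 8.6 / (2 * 3.14159...)
C = 84.366000 / 6.283185
C = 13.4273 m/s

13.4273


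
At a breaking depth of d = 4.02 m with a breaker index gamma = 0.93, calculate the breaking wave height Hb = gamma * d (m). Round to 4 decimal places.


Hb = gamma * d
Hb = 0.93 * 4.02
Hb = 3.7386 m

3.7386


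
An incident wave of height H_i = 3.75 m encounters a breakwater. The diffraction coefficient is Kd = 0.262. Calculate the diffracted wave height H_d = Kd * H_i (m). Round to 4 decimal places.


H_d = Kd * H_i
H_d = 0.262 * 3.75
H_d = 0.9825 m

0.9825


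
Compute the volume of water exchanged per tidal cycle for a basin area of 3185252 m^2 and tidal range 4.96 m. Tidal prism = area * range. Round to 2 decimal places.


Tidal prism = Area * Tidal range
P = 3185252 * 4.96
P = 15798849.92 m^3

15798849.92


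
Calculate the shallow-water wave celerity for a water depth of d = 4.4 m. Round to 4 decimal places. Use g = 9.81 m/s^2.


Using the shallow-water approximation:
C = sqrt(g * d) = sqrt(9.81 * 4.4)
C = sqrt(43.1640)
C = 6.5699 m/s

6.5699


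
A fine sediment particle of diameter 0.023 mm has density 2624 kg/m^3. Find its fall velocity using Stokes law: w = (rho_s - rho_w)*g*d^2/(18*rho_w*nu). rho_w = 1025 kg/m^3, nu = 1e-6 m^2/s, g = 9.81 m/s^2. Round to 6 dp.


w = (rho_s - rho_w) * g * d^2 / (18 * rho_w * nu)
d = 0.023 mm = 0.000023 m
rho_s - rho_w = 2624 - 1025 = 1599
Numerator = 1599 * 9.81 * (0.000023)^2 = 0.000008297995
Denominator = 18 * 1025 * 1e-6 = 0.018450
w = 0.000450 m/s

0.000450


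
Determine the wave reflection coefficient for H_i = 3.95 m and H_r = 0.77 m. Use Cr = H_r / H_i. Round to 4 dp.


Cr = H_r / H_i
Cr = 0.77 / 3.95
Cr = 0.1949

0.1949


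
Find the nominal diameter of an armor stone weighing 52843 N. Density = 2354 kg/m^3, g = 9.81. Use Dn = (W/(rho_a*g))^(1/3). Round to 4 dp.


V = W / (rho_a * g)
V = 52843 / (2354 * 9.81)
V = 52843 / 23092.74
V = 2.288295 m^3
Dn = V^(1/3) = 2.288295^(1/3)
Dn = 1.3178 m

1.3178


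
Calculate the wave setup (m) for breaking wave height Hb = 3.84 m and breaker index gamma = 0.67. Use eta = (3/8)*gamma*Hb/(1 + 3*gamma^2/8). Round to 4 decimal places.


eta = (3/8) * gamma * Hb / (1 + 3*gamma^2/8)
Numerator = (3/8) * 0.67 * 3.84 = 0.964800
Denominator = 1 + 3*0.67^2/8 = 1 + 0.168338 = 1.168338
eta = 0.964800 / 1.168338
eta = 0.8258 m

0.8258


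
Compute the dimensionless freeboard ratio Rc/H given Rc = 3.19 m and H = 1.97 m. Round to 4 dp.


Relative freeboard = Rc / H
= 3.19 / 1.97
= 1.6193

1.6193


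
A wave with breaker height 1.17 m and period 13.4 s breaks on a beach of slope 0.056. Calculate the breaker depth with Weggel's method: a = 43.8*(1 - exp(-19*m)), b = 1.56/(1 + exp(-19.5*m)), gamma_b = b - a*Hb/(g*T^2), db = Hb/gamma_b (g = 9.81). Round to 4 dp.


a = 43.8 * (1 - exp(-19 * m))
exp(-19 * 0.056) = exp(-1.0640) = 0.345073
a = 43.8 * (1 - 0.345073) = 28.685813
b = 1.56 / (1 + exp(-19.5 * m))
exp(-19.5 * 0.056) = exp(-1.0920) = 0.335545
b = 1.56 / (1 + 0.335545) = 1.168063
Hb / (g * T^2) = 1.17 / (9.81 * 13.4^2) = 1.17 / 1761.4836 = 0.00066421
gamma_b = b - a * Hb/(g*T^2) = 1.168063 - 28.685813 * 0.00066421 = 1.149009
db = Hb / gamma_b = 1.17 / 1.149009
db = 1.0183 m

1.0183


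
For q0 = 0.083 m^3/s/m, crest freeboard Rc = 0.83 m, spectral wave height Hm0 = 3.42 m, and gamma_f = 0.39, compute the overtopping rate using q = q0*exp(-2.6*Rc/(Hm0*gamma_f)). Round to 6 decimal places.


q = q0 * exp(-2.6 * Rc / (Hm0 * gamma_f))
Exponent = -2.6 * 0.83 / (3.42 * 0.39)
= -2.6 * 0.83 / 1.3338
= -1.617934
exp(-1.617934) = 0.198308
q = 0.083 * 0.198308
q = 0.016460 m^3/s/m

0.016460


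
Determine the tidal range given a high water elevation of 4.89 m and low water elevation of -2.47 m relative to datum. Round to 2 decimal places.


Tidal range = High water - Low water
Tidal range = 4.89 - (-2.47)
Tidal range = 7.36 m

7.36


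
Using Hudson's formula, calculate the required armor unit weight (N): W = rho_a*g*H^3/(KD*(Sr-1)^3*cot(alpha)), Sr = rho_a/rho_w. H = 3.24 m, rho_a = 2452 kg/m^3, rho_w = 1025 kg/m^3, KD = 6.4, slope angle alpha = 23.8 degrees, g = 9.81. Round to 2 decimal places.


Sr = rho_a / rho_w = 2452 / 1025 = 2.392195
(Sr - 1) = 1.392195
(Sr - 1)^3 = 2.698363
cot(23.8) = 1 / tan(23.8) = 1 / 0.441053 = 2.267304
Numerator = 2452 * 9.81 * 3.24^3 = 818134.1176
Denominator = 6.4 * 2.698363 * 2.267304 = 39.155246
W = 818134.1176 / 39.155246
W = 20894.62 N

20894.62


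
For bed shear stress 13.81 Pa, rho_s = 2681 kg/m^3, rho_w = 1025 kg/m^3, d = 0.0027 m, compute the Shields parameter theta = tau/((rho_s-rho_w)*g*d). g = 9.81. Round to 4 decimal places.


theta = tau / ((rho_s - rho_w) * g * d)
rho_s - rho_w = 2681 - 1025 = 1656
Denominator = 1656 * 9.81 * 0.0027 = 43.862472
theta = 13.81 / 43.862472
theta = 0.3148

0.3148


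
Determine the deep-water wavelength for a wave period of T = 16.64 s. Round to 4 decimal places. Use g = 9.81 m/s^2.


L0 = g * T^2 / (2 * pi)
L0 = 9.81 * 16.64^2 / (2 * pi)
L0 = 9.81 * 276.8896 / 6.28319
L0 = 2716.2870 / 6.28319
L0 = 432.3105 m

432.3105


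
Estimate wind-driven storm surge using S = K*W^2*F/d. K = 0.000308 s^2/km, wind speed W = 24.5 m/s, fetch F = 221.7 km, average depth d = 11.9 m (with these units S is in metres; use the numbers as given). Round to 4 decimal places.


S = K * W^2 * F / d
W^2 = 24.5^2 = 600.25
S = 0.000308 * 600.25 * 221.7 / 11.9
Numerator = 0.000308 * 600.25 * 221.7 = 40.987231
S = 40.987231 / 11.9 = 3.4443 m

3.4443


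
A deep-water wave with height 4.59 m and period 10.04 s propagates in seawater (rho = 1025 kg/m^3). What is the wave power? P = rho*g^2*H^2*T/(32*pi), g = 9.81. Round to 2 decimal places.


P = rho * g^2 * H^2 * T / (32 * pi)
P = 1025 * 9.81^2 * 4.59^2 * 10.04 / (32 * pi)
P = 1025 * 96.2361 * 21.0681 * 10.04 / 100.53096
P = 207549.22 W/m

207549.22


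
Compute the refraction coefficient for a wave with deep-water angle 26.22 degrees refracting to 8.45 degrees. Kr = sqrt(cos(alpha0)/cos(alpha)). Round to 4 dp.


Kr = sqrt(cos(alpha0) / cos(alpha))
cos(26.22) = 0.897104
cos(8.45) = 0.989144
Kr = sqrt(0.897104 / 0.989144)
Kr = sqrt(0.906950)
Kr = 0.9523

0.9523


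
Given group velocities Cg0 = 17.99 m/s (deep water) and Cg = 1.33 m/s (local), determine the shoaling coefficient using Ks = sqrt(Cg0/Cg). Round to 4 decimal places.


Ks = sqrt(Cg0 / Cg)
Ks = sqrt(17.99 / 1.33)
Ks = sqrt(13.5263)
Ks = 3.6778

3.6778


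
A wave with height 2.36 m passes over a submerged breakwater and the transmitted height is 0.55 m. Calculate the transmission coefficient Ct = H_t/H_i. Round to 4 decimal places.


Ct = H_t / H_i
Ct = 0.55 / 2.36
Ct = 0.2331

0.2331


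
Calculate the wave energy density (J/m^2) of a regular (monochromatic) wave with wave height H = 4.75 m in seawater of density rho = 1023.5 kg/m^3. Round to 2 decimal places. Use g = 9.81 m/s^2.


E = (1/8) * rho * g * H^2
E = (1/8) * 1023.5 * 9.81 * 4.75^2
E = 0.125 * 1023.5 * 9.81 * 22.5625
E = 28317.45 J/m^2

28317.45


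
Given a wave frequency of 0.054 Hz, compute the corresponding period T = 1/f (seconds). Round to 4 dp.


T = 1 / f
T = 1 / 0.054
T = 18.5185 s

18.5185


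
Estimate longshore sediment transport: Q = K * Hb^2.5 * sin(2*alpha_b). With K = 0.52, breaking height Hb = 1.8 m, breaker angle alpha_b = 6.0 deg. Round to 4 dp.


Q = K * Hb^2.5 * sin(2 * alpha_b)
Hb^2.5 = 1.8^2.5 = 4.346916
sin(2 * 6.0) = sin(12.0) = 0.207912
Q = 0.52 * 4.346916 * 0.207912
Q = 0.4700 m^3/s

0.4700


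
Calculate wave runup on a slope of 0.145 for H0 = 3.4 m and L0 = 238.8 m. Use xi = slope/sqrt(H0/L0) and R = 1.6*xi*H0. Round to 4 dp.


xi = slope / sqrt(H0/L0)
H0/L0 = 3.4/238.8 = 0.014238
sqrt(0.014238) = 0.119322
xi = 0.145 / 0.119322 = 1.215194
R = 1.6 * xi * H0 = 1.6 * 1.215194 * 3.4
R = 6.6107 m

6.6107


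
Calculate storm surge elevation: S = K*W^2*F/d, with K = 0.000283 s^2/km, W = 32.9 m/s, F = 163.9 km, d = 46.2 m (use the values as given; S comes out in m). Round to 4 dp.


S = K * W^2 * F / d
W^2 = 32.9^2 = 1082.41
S = 0.000283 * 1082.41 * 163.9 / 46.2
Numerator = 0.000283 * 1082.41 * 163.9 = 50.206181
S = 50.206181 / 46.2 = 1.0867 m

1.0867


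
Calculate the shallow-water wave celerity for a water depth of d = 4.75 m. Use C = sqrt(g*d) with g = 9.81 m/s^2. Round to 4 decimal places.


Using the shallow-water approximation:
C = sqrt(g * d) = sqrt(9.81 * 4.75)
C = sqrt(46.5975)
C = 6.8262 m/s

6.8262


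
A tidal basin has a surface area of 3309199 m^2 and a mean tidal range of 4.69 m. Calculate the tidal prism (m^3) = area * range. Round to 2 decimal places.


Tidal prism = Area * Tidal range
P = 3309199 * 4.69
P = 15520143.31 m^3

15520143.31


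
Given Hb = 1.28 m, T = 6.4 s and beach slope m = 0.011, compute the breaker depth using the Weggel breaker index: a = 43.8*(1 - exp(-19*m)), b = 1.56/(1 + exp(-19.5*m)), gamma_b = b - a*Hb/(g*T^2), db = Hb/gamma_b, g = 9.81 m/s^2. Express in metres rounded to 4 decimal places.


a = 43.8 * (1 - exp(-19 * m))
exp(-19 * 0.011) = exp(-0.2090) = 0.811395
a = 43.8 * (1 - 0.811395) = 8.260889
b = 1.56 / (1 + exp(-19.5 * m))
exp(-19.5 * 0.011) = exp(-0.2145) = 0.806945
b = 1.56 / (1 + 0.806945) = 0.863336
Hb / (g * T^2) = 1.28 / (9.81 * 6.4^2) = 1.28 / 401.8176 = 0.00318552
gamma_b = b - a * Hb/(g*T^2) = 0.863336 - 8.260889 * 0.00318552 = 0.837020
db = Hb / gamma_b = 1.28 / 0.837020
db = 1.5292 m

1.5292


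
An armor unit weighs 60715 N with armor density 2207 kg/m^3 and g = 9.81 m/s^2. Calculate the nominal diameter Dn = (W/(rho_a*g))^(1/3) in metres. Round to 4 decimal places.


V = W / (rho_a * g)
V = 60715 / (2207 * 9.81)
V = 60715 / 21650.67
V = 2.804301 m^3
Dn = V^(1/3) = 2.804301^(1/3)
Dn = 1.4102 m

1.4102


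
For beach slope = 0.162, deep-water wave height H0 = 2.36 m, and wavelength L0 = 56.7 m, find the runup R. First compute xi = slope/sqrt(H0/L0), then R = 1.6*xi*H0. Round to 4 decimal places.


xi = slope / sqrt(H0/L0)
H0/L0 = 2.36/56.7 = 0.041623
sqrt(0.041623) = 0.204016
xi = 0.162 / 0.204016 = 0.794055
R = 1.6 * xi * H0 = 1.6 * 0.794055 * 2.36
R = 2.9984 m

2.9984


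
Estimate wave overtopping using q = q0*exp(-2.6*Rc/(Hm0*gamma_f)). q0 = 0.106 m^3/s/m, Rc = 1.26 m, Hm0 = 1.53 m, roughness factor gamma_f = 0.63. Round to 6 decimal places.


q = q0 * exp(-2.6 * Rc / (Hm0 * gamma_f))
Exponent = -2.6 * 1.26 / (1.53 * 0.63)
= -2.6 * 1.26 / 0.9639
= -3.398693
exp(-3.398693) = 0.033417
q = 0.106 * 0.033417
q = 0.003542 m^3/s/m

0.003542


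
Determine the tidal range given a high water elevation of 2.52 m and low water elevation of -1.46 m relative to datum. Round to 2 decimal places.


Tidal range = High water - Low water
Tidal range = 2.52 - (-1.46)
Tidal range = 3.98 m

3.98


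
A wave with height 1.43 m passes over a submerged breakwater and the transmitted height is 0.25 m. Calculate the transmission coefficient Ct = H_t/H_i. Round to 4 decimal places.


Ct = H_t / H_i
Ct = 0.25 / 1.43
Ct = 0.1748

0.1748


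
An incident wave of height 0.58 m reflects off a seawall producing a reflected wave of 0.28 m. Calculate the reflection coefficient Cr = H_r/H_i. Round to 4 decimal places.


Cr = H_r / H_i
Cr = 0.28 / 0.58
Cr = 0.4828

0.4828


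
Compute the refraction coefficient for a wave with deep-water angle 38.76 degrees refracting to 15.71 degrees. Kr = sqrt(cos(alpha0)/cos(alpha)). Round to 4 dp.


Kr = sqrt(cos(alpha0) / cos(alpha))
cos(38.76) = 0.779775
cos(15.71) = 0.962645
Kr = sqrt(0.779775 / 0.962645)
Kr = sqrt(0.810034)
Kr = 0.9000

0.9000


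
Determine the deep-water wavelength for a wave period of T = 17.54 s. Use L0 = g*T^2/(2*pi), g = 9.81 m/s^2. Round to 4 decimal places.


L0 = g * T^2 / (2 * pi)
L0 = 9.81 * 17.54^2 / (2 * pi)
L0 = 9.81 * 307.6516 / 6.28319
L0 = 3018.0622 / 6.28319
L0 = 480.3395 m

480.3395


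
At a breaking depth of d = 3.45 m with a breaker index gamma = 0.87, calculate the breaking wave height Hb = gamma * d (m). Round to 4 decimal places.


Hb = gamma * d
Hb = 0.87 * 3.45
Hb = 3.0015 m

3.0015


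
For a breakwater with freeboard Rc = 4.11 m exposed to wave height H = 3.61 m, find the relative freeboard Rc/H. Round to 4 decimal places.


Relative freeboard = Rc / H
= 4.11 / 3.61
= 1.1385

1.1385


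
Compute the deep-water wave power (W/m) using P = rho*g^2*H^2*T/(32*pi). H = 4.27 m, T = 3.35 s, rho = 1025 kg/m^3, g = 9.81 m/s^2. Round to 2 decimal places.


P = rho * g^2 * H^2 * T / (32 * pi)
P = 1025 * 9.81^2 * 4.27^2 * 3.35 / (32 * pi)
P = 1025 * 96.2361 * 18.2329 * 3.35 / 100.53096
P = 59932.53 W/m

59932.53


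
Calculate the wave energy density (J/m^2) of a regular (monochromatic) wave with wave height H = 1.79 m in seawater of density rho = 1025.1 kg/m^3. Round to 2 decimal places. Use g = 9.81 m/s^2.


E = (1/8) * rho * g * H^2
E = (1/8) * 1025.1 * 9.81 * 1.79^2
E = 0.125 * 1025.1 * 9.81 * 3.2041
E = 4027.65 J/m^2

4027.65


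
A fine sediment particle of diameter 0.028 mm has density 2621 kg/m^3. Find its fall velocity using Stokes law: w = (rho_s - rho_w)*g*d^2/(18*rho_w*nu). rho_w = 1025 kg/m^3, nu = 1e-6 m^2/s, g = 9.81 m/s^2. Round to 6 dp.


w = (rho_s - rho_w) * g * d^2 / (18 * rho_w * nu)
d = 0.028 mm = 0.000028 m
rho_s - rho_w = 2621 - 1025 = 1596
Numerator = 1596 * 9.81 * (0.000028)^2 = 0.000012274900
Denominator = 18 * 1025 * 1e-6 = 0.018450
w = 0.000665 m/s

0.000665


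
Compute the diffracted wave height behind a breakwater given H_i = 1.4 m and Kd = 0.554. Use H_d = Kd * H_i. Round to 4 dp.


H_d = Kd * H_i
H_d = 0.554 * 1.4
H_d = 0.7756 m

0.7756


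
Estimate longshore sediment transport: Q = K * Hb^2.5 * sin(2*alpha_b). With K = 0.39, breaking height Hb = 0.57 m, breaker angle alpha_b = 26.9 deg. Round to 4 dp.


Q = K * Hb^2.5 * sin(2 * alpha_b)
Hb^2.5 = 0.57^2.5 = 0.245294
sin(2 * 26.9) = sin(53.8) = 0.806960
Q = 0.39 * 0.245294 * 0.806960
Q = 0.0772 m^3/s

0.0772


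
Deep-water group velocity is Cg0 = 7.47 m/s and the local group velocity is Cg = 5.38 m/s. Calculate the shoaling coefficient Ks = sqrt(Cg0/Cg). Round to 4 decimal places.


Ks = sqrt(Cg0 / Cg)
Ks = sqrt(7.47 / 5.38)
Ks = sqrt(1.3885)
Ks = 1.1783

1.1783


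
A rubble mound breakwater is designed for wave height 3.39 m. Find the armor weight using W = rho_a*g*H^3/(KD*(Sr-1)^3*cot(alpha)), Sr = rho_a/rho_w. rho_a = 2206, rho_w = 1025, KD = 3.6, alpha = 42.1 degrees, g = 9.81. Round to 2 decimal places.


Sr = rho_a / rho_w = 2206 / 1025 = 2.152195
(Sr - 1) = 1.152195
(Sr - 1)^3 = 1.529601
cot(42.1) = 1 / tan(42.1) = 1 / 0.903569 = 1.106722
Numerator = 2206 * 9.81 * 3.39^3 = 843089.3632
Denominator = 3.6 * 1.529601 * 1.106722 = 6.094234
W = 843089.3632 / 6.094234
W = 138342.14 N

138342.14


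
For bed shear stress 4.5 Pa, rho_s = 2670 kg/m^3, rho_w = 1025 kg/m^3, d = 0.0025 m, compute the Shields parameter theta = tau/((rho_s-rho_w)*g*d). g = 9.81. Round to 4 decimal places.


theta = tau / ((rho_s - rho_w) * g * d)
rho_s - rho_w = 2670 - 1025 = 1645
Denominator = 1645 * 9.81 * 0.0025 = 40.343625
theta = 4.5 / 40.343625
theta = 0.1115

0.1115


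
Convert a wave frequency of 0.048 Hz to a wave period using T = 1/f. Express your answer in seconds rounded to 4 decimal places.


T = 1 / f
T = 1 / 0.048
T = 20.8333 s

20.8333


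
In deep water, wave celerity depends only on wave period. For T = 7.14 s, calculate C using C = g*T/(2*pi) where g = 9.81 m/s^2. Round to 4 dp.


We use the deep-water celerity formula:
C = g * T / (2 * pi)
C = 9.81 * 7.14 / (2 * 3.14159...)
C = 70.043400 / 6.283185
C = 11.1478 m/s

11.1478


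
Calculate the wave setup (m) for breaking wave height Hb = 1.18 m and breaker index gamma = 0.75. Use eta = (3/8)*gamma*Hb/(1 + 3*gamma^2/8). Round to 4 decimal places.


eta = (3/8) * gamma * Hb / (1 + 3*gamma^2/8)
Numerator = (3/8) * 0.75 * 1.18 = 0.331875
Denominator = 1 + 3*0.75^2/8 = 1 + 0.210938 = 1.210938
eta = 0.331875 / 1.210938
eta = 0.2741 m

0.2741


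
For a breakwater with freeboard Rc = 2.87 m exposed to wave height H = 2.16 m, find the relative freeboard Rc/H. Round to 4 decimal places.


Relative freeboard = Rc / H
= 2.87 / 2.16
= 1.3287

1.3287


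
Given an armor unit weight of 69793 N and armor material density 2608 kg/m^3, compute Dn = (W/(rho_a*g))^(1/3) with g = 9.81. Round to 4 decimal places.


V = W / (rho_a * g)
V = 69793 / (2608 * 9.81)
V = 69793 / 25584.48
V = 2.727943 m^3
Dn = V^(1/3) = 2.727943^(1/3)
Dn = 1.3973 m

1.3973


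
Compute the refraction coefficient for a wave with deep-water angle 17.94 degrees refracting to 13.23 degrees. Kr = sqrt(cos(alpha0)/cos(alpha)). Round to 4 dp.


Kr = sqrt(cos(alpha0) / cos(alpha))
cos(17.94) = 0.951380
cos(13.23) = 0.973459
Kr = sqrt(0.951380 / 0.973459)
Kr = sqrt(0.977318)
Kr = 0.9886

0.9886


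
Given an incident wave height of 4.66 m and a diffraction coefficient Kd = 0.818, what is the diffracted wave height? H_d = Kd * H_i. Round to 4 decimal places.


H_d = Kd * H_i
H_d = 0.818 * 4.66
H_d = 3.8119 m

3.8119


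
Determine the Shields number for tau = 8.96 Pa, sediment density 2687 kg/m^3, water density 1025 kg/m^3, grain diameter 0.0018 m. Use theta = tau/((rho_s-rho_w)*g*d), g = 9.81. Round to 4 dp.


theta = tau / ((rho_s - rho_w) * g * d)
rho_s - rho_w = 2687 - 1025 = 1662
Denominator = 1662 * 9.81 * 0.0018 = 29.347596
theta = 8.96 / 29.347596
theta = 0.3053

0.3053


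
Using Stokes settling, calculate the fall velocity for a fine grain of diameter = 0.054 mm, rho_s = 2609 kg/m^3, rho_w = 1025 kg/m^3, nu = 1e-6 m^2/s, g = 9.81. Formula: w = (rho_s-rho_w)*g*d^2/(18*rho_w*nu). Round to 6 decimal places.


w = (rho_s - rho_w) * g * d^2 / (18 * rho_w * nu)
d = 0.054 mm = 0.000054 m
rho_s - rho_w = 2609 - 1025 = 1584
Numerator = 1584 * 9.81 * (0.000054)^2 = 0.000045311841
Denominator = 18 * 1025 * 1e-6 = 0.018450
w = 0.002456 m/s

0.002456


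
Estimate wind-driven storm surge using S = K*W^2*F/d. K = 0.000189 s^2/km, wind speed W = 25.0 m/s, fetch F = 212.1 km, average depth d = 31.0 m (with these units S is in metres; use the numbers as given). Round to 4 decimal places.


S = K * W^2 * F / d
W^2 = 25.0^2 = 625.00
S = 0.000189 * 625.00 * 212.1 / 31.0
Numerator = 0.000189 * 625.00 * 212.1 = 25.054313
S = 25.054313 / 31.0 = 0.8082 m

0.8082


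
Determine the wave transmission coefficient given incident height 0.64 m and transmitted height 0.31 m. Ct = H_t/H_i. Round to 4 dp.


Ct = H_t / H_i
Ct = 0.31 / 0.64
Ct = 0.4844

0.4844


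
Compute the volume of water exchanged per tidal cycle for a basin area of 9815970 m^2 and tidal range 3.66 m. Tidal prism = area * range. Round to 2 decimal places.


Tidal prism = Area * Tidal range
P = 9815970 * 3.66
P = 35926450.20 m^3

35926450.20


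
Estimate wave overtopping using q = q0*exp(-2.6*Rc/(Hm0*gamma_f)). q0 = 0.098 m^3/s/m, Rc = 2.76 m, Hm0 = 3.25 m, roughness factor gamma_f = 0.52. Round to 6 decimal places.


q = q0 * exp(-2.6 * Rc / (Hm0 * gamma_f))
Exponent = -2.6 * 2.76 / (3.25 * 0.52)
= -2.6 * 2.76 / 1.6900
= -4.246154
exp(-4.246154) = 0.014319
q = 0.098 * 0.014319
q = 0.001403 m^3/s/m

0.001403


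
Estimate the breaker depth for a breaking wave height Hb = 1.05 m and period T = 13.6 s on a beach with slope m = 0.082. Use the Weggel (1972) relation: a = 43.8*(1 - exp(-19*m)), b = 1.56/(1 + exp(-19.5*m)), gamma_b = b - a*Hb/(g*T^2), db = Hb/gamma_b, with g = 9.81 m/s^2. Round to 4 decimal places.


a = 43.8 * (1 - exp(-19 * m))
exp(-19 * 0.082) = exp(-1.5580) = 0.210557
a = 43.8 * (1 - 0.210557) = 34.577614
b = 1.56 / (1 + exp(-19.5 * m))
exp(-19.5 * 0.082) = exp(-1.5990) = 0.202099
b = 1.56 / (1 + 0.202099) = 1.297731
Hb / (g * T^2) = 1.05 / (9.81 * 13.6^2) = 1.05 / 1814.4576 = 0.00057869
gamma_b = b - a * Hb/(g*T^2) = 1.297731 - 34.577614 * 0.00057869 = 1.277721
db = Hb / gamma_b = 1.05 / 1.277721
db = 0.8218 m

0.8218


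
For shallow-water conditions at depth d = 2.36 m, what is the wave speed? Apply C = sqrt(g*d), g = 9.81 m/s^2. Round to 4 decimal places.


Using the shallow-water approximation:
C = sqrt(g * d) = sqrt(9.81 * 2.36)
C = sqrt(23.1516)
C = 4.8116 m/s

4.8116


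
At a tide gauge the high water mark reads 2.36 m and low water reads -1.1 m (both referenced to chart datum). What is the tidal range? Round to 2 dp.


Tidal range = High water - Low water
Tidal range = 2.36 - (-1.1)
Tidal range = 3.46 m

3.46


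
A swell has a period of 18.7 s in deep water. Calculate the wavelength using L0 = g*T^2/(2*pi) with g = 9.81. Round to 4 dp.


L0 = g * T^2 / (2 * pi)
L0 = 9.81 * 18.7^2 / (2 * pi)
L0 = 9.81 * 349.6900 / 6.28319
L0 = 3430.4589 / 6.28319
L0 = 545.9745 m

545.9745


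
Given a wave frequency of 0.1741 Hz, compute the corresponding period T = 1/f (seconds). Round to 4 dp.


T = 1 / f
T = 1 / 0.1741
T = 5.7438 s

5.7438


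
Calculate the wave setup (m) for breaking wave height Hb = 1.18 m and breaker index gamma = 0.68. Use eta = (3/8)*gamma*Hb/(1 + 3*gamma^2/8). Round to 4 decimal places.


eta = (3/8) * gamma * Hb / (1 + 3*gamma^2/8)
Numerator = (3/8) * 0.68 * 1.18 = 0.300900
Denominator = 1 + 3*0.68^2/8 = 1 + 0.173400 = 1.173400
eta = 0.300900 / 1.173400
eta = 0.2564 m

0.2564


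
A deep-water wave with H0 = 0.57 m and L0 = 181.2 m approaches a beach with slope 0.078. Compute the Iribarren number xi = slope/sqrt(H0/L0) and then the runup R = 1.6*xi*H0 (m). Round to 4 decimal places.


xi = slope / sqrt(H0/L0)
H0/L0 = 0.57/181.2 = 0.003146
sqrt(0.003146) = 0.056086
xi = 0.078 / 0.056086 = 1.390709
R = 1.6 * xi * H0 = 1.6 * 1.390709 * 0.57
R = 1.2683 m

1.2683


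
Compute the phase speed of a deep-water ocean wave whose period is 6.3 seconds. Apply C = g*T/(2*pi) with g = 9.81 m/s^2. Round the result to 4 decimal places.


We use the deep-water celerity formula:
C = g * T / (2 * pi)
C = 9.81 * 6.3 / (2 * 3.14159...)
C = 61.803000 / 6.283185
C = 9.8363 m/s

9.8363


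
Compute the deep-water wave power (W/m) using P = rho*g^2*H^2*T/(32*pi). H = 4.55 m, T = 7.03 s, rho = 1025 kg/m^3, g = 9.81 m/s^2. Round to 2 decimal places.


P = rho * g^2 * H^2 * T / (32 * pi)
P = 1025 * 9.81^2 * 4.55^2 * 7.03 / (32 * pi)
P = 1025 * 96.2361 * 20.7025 * 7.03 / 100.53096
P = 142803.93 W/m

142803.93


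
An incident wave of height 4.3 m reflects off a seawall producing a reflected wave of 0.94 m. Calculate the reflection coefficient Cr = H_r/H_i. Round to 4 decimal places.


Cr = H_r / H_i
Cr = 0.94 / 4.3
Cr = 0.2186

0.2186


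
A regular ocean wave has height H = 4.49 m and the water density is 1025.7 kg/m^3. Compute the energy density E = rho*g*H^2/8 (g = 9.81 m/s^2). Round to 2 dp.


E = (1/8) * rho * g * H^2
E = (1/8) * 1025.7 * 9.81 * 4.49^2
E = 0.125 * 1025.7 * 9.81 * 20.1601
E = 25356.66 J/m^2

25356.66


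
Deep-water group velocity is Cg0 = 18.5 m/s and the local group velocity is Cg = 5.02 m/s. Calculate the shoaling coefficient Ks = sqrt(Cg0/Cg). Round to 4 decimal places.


Ks = sqrt(Cg0 / Cg)
Ks = sqrt(18.5 / 5.02)
Ks = sqrt(3.6853)
Ks = 1.9197

1.9197


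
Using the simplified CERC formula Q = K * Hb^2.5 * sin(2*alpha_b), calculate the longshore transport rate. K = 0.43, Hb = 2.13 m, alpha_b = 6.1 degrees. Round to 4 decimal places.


Q = K * Hb^2.5 * sin(2 * alpha_b)
Hb^2.5 = 2.13^2.5 = 6.621388
sin(2 * 6.1) = sin(12.2) = 0.211325
Q = 0.43 * 6.621388 * 0.211325
Q = 0.6017 m^3/s

0.6017


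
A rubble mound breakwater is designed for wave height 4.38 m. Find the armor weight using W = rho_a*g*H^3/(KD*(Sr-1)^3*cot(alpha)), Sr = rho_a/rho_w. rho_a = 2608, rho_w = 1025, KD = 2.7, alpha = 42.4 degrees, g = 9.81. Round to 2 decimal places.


Sr = rho_a / rho_w = 2608 / 1025 = 2.544390
(Sr - 1) = 1.544390
(Sr - 1)^3 = 3.683589
cot(42.4) = 1 / tan(42.4) = 1 / 0.913125 = 1.095140
Numerator = 2608 * 9.81 * 4.38^3 = 2149804.2937
Denominator = 2.7 * 3.683589 * 1.095140 = 10.891920
W = 2149804.2937 / 10.891920
W = 197376.06 N

197376.06


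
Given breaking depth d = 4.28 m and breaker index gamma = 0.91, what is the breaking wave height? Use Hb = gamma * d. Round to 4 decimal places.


Hb = gamma * d
Hb = 0.91 * 4.28
Hb = 3.8948 m

3.8948


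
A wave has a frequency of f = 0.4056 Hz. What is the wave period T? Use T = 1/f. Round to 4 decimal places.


T = 1 / f
T = 1 / 0.4056
T = 2.4655 s

2.4655


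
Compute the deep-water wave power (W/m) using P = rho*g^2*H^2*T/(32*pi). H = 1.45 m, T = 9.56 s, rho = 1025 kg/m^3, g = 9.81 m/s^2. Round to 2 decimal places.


P = rho * g^2 * H^2 * T / (32 * pi)
P = 1025 * 9.81^2 * 1.45^2 * 9.56 / (32 * pi)
P = 1025 * 96.2361 * 2.1025 * 9.56 / 100.53096
P = 19722.23 W/m

19722.23


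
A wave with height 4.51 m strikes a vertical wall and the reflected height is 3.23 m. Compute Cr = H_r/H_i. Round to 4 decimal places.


Cr = H_r / H_i
Cr = 3.23 / 4.51
Cr = 0.7162

0.7162


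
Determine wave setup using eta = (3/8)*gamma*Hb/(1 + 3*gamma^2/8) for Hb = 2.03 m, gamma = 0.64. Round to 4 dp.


eta = (3/8) * gamma * Hb / (1 + 3*gamma^2/8)
Numerator = (3/8) * 0.64 * 2.03 = 0.487200
Denominator = 1 + 3*0.64^2/8 = 1 + 0.153600 = 1.153600
eta = 0.487200 / 1.153600
eta = 0.4223 m

0.4223


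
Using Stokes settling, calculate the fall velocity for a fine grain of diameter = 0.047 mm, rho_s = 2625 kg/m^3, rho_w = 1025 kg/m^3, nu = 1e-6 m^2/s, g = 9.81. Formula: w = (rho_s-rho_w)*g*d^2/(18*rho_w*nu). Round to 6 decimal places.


w = (rho_s - rho_w) * g * d^2 / (18 * rho_w * nu)
d = 0.047 mm = 0.000047 m
rho_s - rho_w = 2625 - 1025 = 1600
Numerator = 1600 * 9.81 * (0.000047)^2 = 0.000034672464
Denominator = 18 * 1025 * 1e-6 = 0.018450
w = 0.001879 m/s

0.001879


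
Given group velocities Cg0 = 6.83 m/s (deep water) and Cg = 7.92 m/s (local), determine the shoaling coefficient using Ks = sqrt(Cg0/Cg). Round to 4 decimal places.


Ks = sqrt(Cg0 / Cg)
Ks = sqrt(6.83 / 7.92)
Ks = sqrt(0.8624)
Ks = 0.9286

0.9286


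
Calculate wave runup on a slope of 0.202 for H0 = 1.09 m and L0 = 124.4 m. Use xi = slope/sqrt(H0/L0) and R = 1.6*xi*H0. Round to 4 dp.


xi = slope / sqrt(H0/L0)
H0/L0 = 1.09/124.4 = 0.008762
sqrt(0.008762) = 0.093606
xi = 0.202 / 0.093606 = 2.157984
R = 1.6 * xi * H0 = 1.6 * 2.157984 * 1.09
R = 3.7635 m

3.7635


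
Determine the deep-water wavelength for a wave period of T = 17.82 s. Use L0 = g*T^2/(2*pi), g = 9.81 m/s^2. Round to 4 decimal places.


L0 = g * T^2 / (2 * pi)
L0 = 9.81 * 17.82^2 / (2 * pi)
L0 = 9.81 * 317.5524 / 6.28319
L0 = 3115.1890 / 6.28319
L0 = 495.7977 m

495.7977


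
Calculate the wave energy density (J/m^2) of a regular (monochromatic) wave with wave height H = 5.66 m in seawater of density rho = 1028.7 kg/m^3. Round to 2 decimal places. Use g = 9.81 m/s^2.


E = (1/8) * rho * g * H^2
E = (1/8) * 1028.7 * 9.81 * 5.66^2
E = 0.125 * 1028.7 * 9.81 * 32.0356
E = 40411.10 J/m^2

40411.10


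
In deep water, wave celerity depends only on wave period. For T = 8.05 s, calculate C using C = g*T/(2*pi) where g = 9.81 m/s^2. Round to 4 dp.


We use the deep-water celerity formula:
C = g * T / (2 * pi)
C = 9.81 * 8.05 / (2 * 3.14159...)
C = 78.970500 / 6.283185
C = 12.5685 m/s

12.5685


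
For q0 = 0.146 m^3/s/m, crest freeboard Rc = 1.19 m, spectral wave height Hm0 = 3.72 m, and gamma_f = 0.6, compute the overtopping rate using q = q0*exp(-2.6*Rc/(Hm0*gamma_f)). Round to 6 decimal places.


q = q0 * exp(-2.6 * Rc / (Hm0 * gamma_f))
Exponent = -2.6 * 1.19 / (3.72 * 0.6)
= -2.6 * 1.19 / 2.2320
= -1.386201
exp(-1.386201) = 0.250023
q = 0.146 * 0.250023
q = 0.036503 m^3/s/m

0.036503


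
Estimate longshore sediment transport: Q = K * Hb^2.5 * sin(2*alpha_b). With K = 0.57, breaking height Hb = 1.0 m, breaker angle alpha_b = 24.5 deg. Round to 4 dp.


Q = K * Hb^2.5 * sin(2 * alpha_b)
Hb^2.5 = 1.0^2.5 = 1.000000
sin(2 * 24.5) = sin(49.0) = 0.754710
Q = 0.57 * 1.000000 * 0.754710
Q = 0.4302 m^3/s

0.4302


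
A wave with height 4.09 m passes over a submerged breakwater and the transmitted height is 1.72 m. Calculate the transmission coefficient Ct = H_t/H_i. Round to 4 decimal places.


Ct = H_t / H_i
Ct = 1.72 / 4.09
Ct = 0.4205

0.4205


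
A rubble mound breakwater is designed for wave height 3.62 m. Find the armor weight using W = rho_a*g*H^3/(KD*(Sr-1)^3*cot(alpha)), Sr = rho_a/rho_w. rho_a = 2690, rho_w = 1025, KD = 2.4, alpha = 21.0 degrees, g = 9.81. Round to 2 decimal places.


Sr = rho_a / rho_w = 2690 / 1025 = 2.624390
(Sr - 1) = 1.624390
(Sr - 1)^3 = 4.286187
cot(21.0) = 1 / tan(21.0) = 1 / 0.383864 = 2.605089
Numerator = 2690 * 9.81 * 3.62^3 = 1251834.7382
Denominator = 2.4 * 4.286187 * 2.605089 = 26.798157
W = 1251834.7382 / 26.798157
W = 46713.46 N

46713.46


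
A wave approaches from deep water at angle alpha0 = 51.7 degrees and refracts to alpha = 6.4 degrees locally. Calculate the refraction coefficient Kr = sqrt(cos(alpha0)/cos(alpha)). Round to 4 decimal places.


Kr = sqrt(cos(alpha0) / cos(alpha))
cos(51.7) = 0.619779
cos(6.4) = 0.993768
Kr = sqrt(0.619779 / 0.993768)
Kr = sqrt(0.623666)
Kr = 0.7897

0.7897


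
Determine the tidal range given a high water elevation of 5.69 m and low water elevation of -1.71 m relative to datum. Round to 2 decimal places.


Tidal range = High water - Low water
Tidal range = 5.69 - (-1.71)
Tidal range = 7.40 m

7.40


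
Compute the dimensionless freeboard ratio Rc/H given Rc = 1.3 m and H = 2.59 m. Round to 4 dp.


Relative freeboard = Rc / H
= 1.3 / 2.59
= 0.5019

0.5019


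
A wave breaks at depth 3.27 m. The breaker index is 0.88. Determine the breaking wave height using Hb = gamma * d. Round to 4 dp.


Hb = gamma * d
Hb = 0.88 * 3.27
Hb = 2.8776 m

2.8776


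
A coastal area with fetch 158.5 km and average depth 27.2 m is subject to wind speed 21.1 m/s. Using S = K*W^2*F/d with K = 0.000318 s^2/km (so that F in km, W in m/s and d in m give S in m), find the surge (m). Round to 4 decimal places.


S = K * W^2 * F / d
W^2 = 21.1^2 = 445.21
S = 0.000318 * 445.21 * 158.5 / 27.2
Numerator = 0.000318 * 445.21 * 158.5 = 22.439920
S = 22.439920 / 27.2 = 0.8250 m

0.8250


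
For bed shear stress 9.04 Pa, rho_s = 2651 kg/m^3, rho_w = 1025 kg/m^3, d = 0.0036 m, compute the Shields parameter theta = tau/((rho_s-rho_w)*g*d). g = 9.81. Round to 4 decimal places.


theta = tau / ((rho_s - rho_w) * g * d)
rho_s - rho_w = 2651 - 1025 = 1626
Denominator = 1626 * 9.81 * 0.0036 = 57.423816
theta = 9.04 / 57.423816
theta = 0.1574

0.1574


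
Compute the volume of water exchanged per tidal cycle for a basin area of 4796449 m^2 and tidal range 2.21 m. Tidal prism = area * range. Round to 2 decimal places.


Tidal prism = Area * Tidal range
P = 4796449 * 2.21
P = 10600152.29 m^3

10600152.29


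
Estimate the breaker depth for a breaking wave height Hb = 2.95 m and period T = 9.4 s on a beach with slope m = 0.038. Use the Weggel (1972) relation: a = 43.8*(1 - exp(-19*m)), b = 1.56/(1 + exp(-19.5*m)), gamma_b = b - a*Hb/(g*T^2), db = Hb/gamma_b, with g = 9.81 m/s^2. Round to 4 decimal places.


a = 43.8 * (1 - exp(-19 * m))
exp(-19 * 0.038) = exp(-0.7220) = 0.485780
a = 43.8 * (1 - 0.485780) = 22.522848
b = 1.56 / (1 + exp(-19.5 * m))
exp(-19.5 * 0.038) = exp(-0.7410) = 0.476637
b = 1.56 / (1 + 0.476637) = 1.056455
Hb / (g * T^2) = 2.95 / (9.81 * 9.4^2) = 2.95 / 866.8116 = 0.00340328
gamma_b = b - a * Hb/(g*T^2) = 1.056455 - 22.522848 * 0.00340328 = 0.979803
db = Hb / gamma_b = 2.95 / 0.979803
db = 3.0108 m

3.0108
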